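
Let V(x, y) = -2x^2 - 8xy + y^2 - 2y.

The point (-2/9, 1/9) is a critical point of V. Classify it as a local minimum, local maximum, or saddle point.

saddle point

The Hessian of V is constant: H = [[-4, -8], [-8, 2]].
det(H) = (-4)·2 − (-8)² = -72.
Since det(H) < 0, H is indefinite and the critical point is a saddle point.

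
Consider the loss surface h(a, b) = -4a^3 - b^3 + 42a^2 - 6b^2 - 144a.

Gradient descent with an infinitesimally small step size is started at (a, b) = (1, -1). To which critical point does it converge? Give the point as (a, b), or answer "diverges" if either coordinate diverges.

h is separable, so gradient descent decouples: a follows -∂h/∂a, b follows -∂h/∂b.
∂h/∂a = -12(a - 4)(a - 3); at a=1 this is -72, so a increases.
∂h/∂b = -3b(b + 4); at b=-1 this is 9, so b decreases.
a converges to its nearest critical value 3 (a local min of the a-part); b converges to -4. The iterate converges to (3, -4).

(3, -4)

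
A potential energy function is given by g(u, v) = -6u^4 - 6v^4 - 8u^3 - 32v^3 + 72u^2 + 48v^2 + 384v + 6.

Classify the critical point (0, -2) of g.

local minimum

The mixed partial ∂²g/∂u∂v is 0, so the Hessian at any point is diag(g_uu, g_vv) = diag(24(-3u^2 - 2u + 6), 24(-3v^2 - 8v + 4)).
At (0, -2): H = diag(144, 192).
Both eigenvalues are positive, so H is positive definite: a local minimum.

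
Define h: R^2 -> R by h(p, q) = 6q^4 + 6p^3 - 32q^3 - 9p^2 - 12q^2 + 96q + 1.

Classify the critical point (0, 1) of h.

The mixed partial ∂²h/∂p∂q is 0, so the Hessian at any point is diag(h_pp, h_qq) = diag(18(2p - 1), 24(3q^2 - 8q - 1)).
At (0, 1): H = diag(-18, -144).
Both eigenvalues are negative, so H is negative definite: a local maximum.

local maximum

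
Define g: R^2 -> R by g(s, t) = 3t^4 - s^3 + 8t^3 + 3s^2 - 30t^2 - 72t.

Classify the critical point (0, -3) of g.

local minimum

The mixed partial ∂²g/∂s∂t is 0, so the Hessian at any point is diag(g_ss, g_tt) = diag(6(-s + 1), 12(3t^2 + 4t - 5)).
At (0, -3): H = diag(6, 120).
Both eigenvalues are positive, so H is positive definite: a local minimum.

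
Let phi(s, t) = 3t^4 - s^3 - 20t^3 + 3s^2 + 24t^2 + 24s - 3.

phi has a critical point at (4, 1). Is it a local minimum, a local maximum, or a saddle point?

local maximum

The mixed partial ∂²phi/∂s∂t is 0, so the Hessian at any point is diag(phi_ss, phi_tt) = diag(6(-s + 1), 12(3t^2 - 10t + 4)).
At (4, 1): H = diag(-18, -36).
Both eigenvalues are negative, so H is negative definite: a local maximum.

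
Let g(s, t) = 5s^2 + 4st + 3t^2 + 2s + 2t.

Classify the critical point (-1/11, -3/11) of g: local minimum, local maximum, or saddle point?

The Hessian of g is constant: H = [[10, 4], [4, 6]].
det(H) = 10·6 − 4² = 44.
det(H) > 0 and tr(H) = 16 > 0, so H is positive definite and the point is a local minimum.

local minimum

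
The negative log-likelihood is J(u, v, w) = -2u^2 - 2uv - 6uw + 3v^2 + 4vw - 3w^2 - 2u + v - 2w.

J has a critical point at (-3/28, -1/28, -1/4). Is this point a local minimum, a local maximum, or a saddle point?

The Hessian is constant: H = [[-4, -2, -6], [-2, 6, 4], [-6, 4, -6]].
Leading principal minors: Δ₁ = -4, Δ₂ = -28, Δ₃ = 112.
The minors fit neither the all-positive nor the alternating-sign pattern, so H is indefinite: a saddle point.

saddle point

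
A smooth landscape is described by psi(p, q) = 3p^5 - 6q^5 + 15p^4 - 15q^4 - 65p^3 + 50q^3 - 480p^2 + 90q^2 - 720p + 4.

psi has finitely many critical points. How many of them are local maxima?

psi separates as a function of p plus a function of q, so ∇psi=0 decouples.
∂psi/∂p = 15(p - 4)(p + 1)(p + 3)(p + 4) = 0 at p ∈ {-4, -3, -1, 4}; ∂psi/∂q = -30q(q - 2)(q + 1)(q + 3) = 0 at q ∈ {-3, -1, 0, 2}.
The Hessian is diagonal: diag(psi_pp, psi_qq). Second derivatives: psi_pp(-4)=-360, psi_pp(-3)=210, psi_pp(-1)=-450, psi_pp(4)=4200; psi_qq(-3)=900, psi_qq(-1)=-180, psi_qq(0)=180, psi_qq(2)=-900.
Local maxima occur where both diagonal entries negative: (-4, -1), (-4, 2), (-1, -1), (-1, 2). Count: 4.

4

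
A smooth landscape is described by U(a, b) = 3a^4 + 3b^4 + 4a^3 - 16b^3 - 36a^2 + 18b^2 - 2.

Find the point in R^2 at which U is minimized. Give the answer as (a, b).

(-3, 3)

U(a,b) separates as P(a) + Q(b) − 2, so its minimum is min P + min Q − 2.
P'(a) = 12a(a - 2)(a + 3) vanishes at a ∈ {-3, 0, 2}; Q'(b) = 12b(b - 3)(b - 1) vanishes at b ∈ {0, 1, 3}.
Local minima of P (where P''>0): P(-3)=-189, P(2)=-64. Local minima of Q: Q(0)=0, Q(3)=-27.
So the global minimum of U is P(-3) + Q(3) − 2 = -189 − 27 − 2 = -218, attained at (-3, 3).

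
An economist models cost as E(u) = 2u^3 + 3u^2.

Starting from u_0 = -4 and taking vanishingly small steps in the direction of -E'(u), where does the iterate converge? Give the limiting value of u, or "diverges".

E'(u) = 6u(u + 1), so E'(-4) = 72.
Gradient descent moves in the -E' direction, i.e. u is decreasing.
There is no critical point below u=-4, and E' keeps the same sign, so the iterate runs off to −∞.

diverges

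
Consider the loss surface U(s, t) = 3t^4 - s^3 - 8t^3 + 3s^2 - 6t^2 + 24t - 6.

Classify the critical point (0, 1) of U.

saddle point

The mixed partial ∂²U/∂s∂t is 0, so the Hessian at any point is diag(U_ss, U_tt) = diag(6(-s + 1), 12(3t^2 - 4t - 1)).
At (0, 1): H = diag(6, -24).
The eigenvalues have opposite signs, so H is indefinite: a saddle point.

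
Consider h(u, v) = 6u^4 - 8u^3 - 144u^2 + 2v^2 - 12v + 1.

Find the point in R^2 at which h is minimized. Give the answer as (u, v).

h(u,v) separates as P(u) + Q(v) + 1, so its minimum is min P + min Q + 1.
P'(u) = 24u(u - 4)(u + 3) vanishes at u ∈ {-3, 0, 4}; Q'(v) = 4v - 12 vanishes at v ∈ {3}.
Local minima of P (where P''>0): P(-3)=-594, P(4)=-1280. Local minima of Q: Q(3)=-18.
So the global minimum of h is P(4) + Q(3) + 1 = -1280 − 18 + 1 = -1297, attained at (4, 3).

(4, 3)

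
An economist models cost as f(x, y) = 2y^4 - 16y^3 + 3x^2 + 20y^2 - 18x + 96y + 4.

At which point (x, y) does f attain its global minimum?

(3, -1)

f(x,y) separates as P(x) + Q(y) + 4, so its minimum is min P + min Q + 4.
P'(x) = 6x - 18 vanishes at x ∈ {3}; Q'(y) = 8(y - 4)(y - 3)(y + 1) vanishes at y ∈ {-1, 3, 4}.
Local minima of P (where P''>0): P(3)=-27. Local minima of Q: Q(-1)=-58, Q(4)=192.
So the global minimum of f is P(3) + Q(-1) + 4 = -27 − 58 + 4 = -81, attained at (3, -1).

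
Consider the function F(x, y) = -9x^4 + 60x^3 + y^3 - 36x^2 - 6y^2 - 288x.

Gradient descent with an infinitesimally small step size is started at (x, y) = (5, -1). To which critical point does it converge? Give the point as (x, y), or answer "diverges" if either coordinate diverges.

F is separable, so gradient descent decouples: x follows -∂F/∂x, y follows -∂F/∂y.
∂F/∂x = -36(x - 4)(x - 2)(x + 1); at x=5 this is -648, so x increases.
∂F/∂y = 3y(y - 4); at y=-1 this is 15, so y decreases.
The x-coordinate has no critical point in that direction and runs off to infinity.

diverges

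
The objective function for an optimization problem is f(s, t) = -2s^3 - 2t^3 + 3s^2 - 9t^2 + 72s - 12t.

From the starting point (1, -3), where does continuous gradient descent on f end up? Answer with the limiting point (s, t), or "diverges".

(-3, -2)

f is separable, so gradient descent decouples: s follows -∂f/∂s, t follows -∂f/∂t.
∂f/∂s = -6(s - 4)(s + 3); at s=1 this is 72, so s decreases.
∂f/∂t = -6(t + 1)(t + 2); at t=-3 this is -12, so t increases.
s converges to its nearest critical value -3 (a local min of the s-part); t converges to -2. The iterate converges to (-3, -2).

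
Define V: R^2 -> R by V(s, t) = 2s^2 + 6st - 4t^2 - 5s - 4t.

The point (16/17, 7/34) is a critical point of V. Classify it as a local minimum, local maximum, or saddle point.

The Hessian of V is constant: H = [[4, 6], [6, -8]].
det(H) = 4·(-8) − 6² = -68.
Since det(H) < 0, H is indefinite and the critical point is a saddle point.

saddle point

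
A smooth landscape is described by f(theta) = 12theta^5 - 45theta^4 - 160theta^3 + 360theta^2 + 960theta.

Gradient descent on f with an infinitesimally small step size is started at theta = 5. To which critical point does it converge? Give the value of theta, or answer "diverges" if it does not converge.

f'(theta) = 60(theta - 4)(theta - 2)(theta + 1)(theta + 2), so f'(5) = 7560.
Gradient descent moves in the -f' direction, i.e. theta is decreasing.
The nearest critical point in that direction is theta = 4, where f'' = 3600 > 0 (a local minimum). The iterate converges there.

4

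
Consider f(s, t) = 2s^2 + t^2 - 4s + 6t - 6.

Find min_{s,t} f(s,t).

-17

f(s,t) separates as P(s) + Q(t) − 6, so its minimum is min P + min Q − 6.
P'(s) = 4s - 4 vanishes at s ∈ {1}; Q'(t) = 2(t + 3) vanishes at t ∈ {-3}.
Local minima of P (where P''>0): P(1)=-2. Local minima of Q: Q(-3)=-9.
So the global minimum of f is P(1) + Q(-3) − 6 = -2 − 9 − 6 = -17, attained at (1, -3).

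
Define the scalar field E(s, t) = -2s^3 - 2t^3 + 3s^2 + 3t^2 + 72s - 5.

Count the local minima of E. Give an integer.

E separates as a function of s plus a function of t, so ∇E=0 decouples.
∂E/∂s = -6(s - 4)(s + 3) = 0 at s ∈ {-3, 4}; ∂E/∂t = -6t(t - 1) = 0 at t ∈ {0, 1}.
The Hessian is diagonal: diag(E_ss, E_tt). Second derivatives: E_ss(-3)=42, E_ss(4)=-42; E_tt(0)=6, E_tt(1)=-6.
Local minima occur where both diagonal entries positive: (-3, 0). Count: 1.

1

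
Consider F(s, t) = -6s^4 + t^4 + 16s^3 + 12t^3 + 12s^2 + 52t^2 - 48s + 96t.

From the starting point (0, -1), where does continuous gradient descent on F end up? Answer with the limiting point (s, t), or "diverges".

F is separable, so gradient descent decouples: s follows -∂F/∂s, t follows -∂F/∂t.
∂F/∂s = -24(s - 2)(s - 1)(s + 1); at s=0 this is -48, so s increases.
∂F/∂t = 4(t + 2)(t + 3)(t + 4); at t=-1 this is 24, so t decreases.
s converges to its nearest critical value 1 (a local min of the s-part); t converges to -2. The iterate converges to (1, -2).

(1, -2)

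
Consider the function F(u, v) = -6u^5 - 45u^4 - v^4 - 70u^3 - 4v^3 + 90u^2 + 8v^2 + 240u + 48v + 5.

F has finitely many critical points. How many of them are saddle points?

F separates as a function of u plus a function of v, so ∇F=0 decouples.
∂F/∂u = -30(u - 1)(u + 1)(u + 2)(u + 4) = 0 at u ∈ {-4, -2, -1, 1}; ∂F/∂v = -4(v - 2)(v + 2)(v + 3) = 0 at v ∈ {-3, -2, 2}.
The Hessian is diagonal: diag(F_uu, F_vv). Second derivatives: F_uu(-4)=900, F_uu(-2)=-180, F_uu(-1)=180, F_uu(1)=-900; F_vv(-3)=-20, F_vv(-2)=16, F_vv(2)=-80.
Saddle points occur where the two diagonal entries have opposite signs: (-4, -3), (-4, 2), (-2, -2), (-1, -3), (-1, 2), (1, -2). Count: 6.

6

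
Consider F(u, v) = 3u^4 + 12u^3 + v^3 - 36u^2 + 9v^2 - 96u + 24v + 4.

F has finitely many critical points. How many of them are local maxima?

F separates as a function of u plus a function of v, so ∇F=0 decouples.
∂F/∂u = 12(u - 2)(u + 1)(u + 4) = 0 at u ∈ {-4, -1, 2}; ∂F/∂v = 3(v + 2)(v + 4) = 0 at v ∈ {-4, -2}.
The Hessian is diagonal: diag(F_uu, F_vv). Second derivatives: F_uu(-4)=216, F_uu(-1)=-108, F_uu(2)=216; F_vv(-4)=-6, F_vv(-2)=6.
Local maxima occur where both diagonal entries negative: (-1, -4). Count: 1.

1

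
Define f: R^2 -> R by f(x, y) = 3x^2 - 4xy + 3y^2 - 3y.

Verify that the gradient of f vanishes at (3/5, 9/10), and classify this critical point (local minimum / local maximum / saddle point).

∇f = (6x - 4y, -4x + 6y - 3); substituting (3/5, 9/10) gives ∇f = (0, 0), so (3/5, 9/10) is indeed a critical point.
The Hessian of f is constant: H = [[6, -4], [-4, 6]].
det(H) = 6·6 − (-4)² = 20.
det(H) > 0 and tr(H) = 12 > 0, so H is positive definite and the point is a local minimum.

local minimum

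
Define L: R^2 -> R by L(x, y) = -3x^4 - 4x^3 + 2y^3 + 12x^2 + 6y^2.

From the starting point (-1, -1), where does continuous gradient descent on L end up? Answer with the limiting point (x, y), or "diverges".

(0, 0)

L is separable, so gradient descent decouples: x follows -∂L/∂x, y follows -∂L/∂y.
∂L/∂x = -12x(x - 1)(x + 2); at x=-1 this is -24, so x increases.
∂L/∂y = 6y(y + 2); at y=-1 this is -6, so y increases.
x converges to its nearest critical value 0 (a local min of the x-part); y converges to 0. The iterate converges to (0, 0).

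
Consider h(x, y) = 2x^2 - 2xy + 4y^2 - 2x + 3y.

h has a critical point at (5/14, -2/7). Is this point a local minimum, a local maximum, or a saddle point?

The Hessian of h is constant: H = [[4, -2], [-2, 8]].
det(H) = 4·8 − (-2)² = 28.
det(H) > 0 and tr(H) = 12 > 0, so H is positive definite and the point is a local minimum.

local minimum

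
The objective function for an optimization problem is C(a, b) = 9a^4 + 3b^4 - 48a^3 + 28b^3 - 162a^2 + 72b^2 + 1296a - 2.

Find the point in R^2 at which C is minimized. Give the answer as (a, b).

(-3, 0)

C(a,b) separates as P(a) + Q(b) − 2, so its minimum is min P + min Q − 2.
P'(a) = 36(a - 4)(a - 3)(a + 3) vanishes at a ∈ {-3, 3, 4}; Q'(b) = 12b(b + 3)(b + 4) vanishes at b ∈ {-4, -3, 0}.
Local minima of P (where P''>0): P(-3)=-3321, P(4)=1824. Local minima of Q: Q(-4)=128, Q(0)=0.
So the global minimum of C is P(-3) + Q(0) − 2 = -3321 + 0 − 2 = -3323, attained at (-3, 0).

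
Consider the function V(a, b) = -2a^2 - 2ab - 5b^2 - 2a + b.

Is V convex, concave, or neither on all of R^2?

V is quadratic, so its Hessian is the constant matrix H = [[-4, -2], [-2, -10]].
det(H) = 36, tr(H) = -14.
det(H) > 0 and tr(H) < 0, so H is negative definite everywhere: concave.

concave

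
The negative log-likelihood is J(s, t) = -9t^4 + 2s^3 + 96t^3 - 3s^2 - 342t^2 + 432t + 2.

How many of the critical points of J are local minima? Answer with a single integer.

1

J separates as a function of s plus a function of t, so ∇J=0 decouples.
∂J/∂s = 6s(s - 1) = 0 at s ∈ {0, 1}; ∂J/∂t = -36(t - 4)(t - 3)(t - 1) = 0 at t ∈ {1, 3, 4}.
The Hessian is diagonal: diag(J_ss, J_tt). Second derivatives: J_ss(0)=-6, J_ss(1)=6; J_tt(1)=-216, J_tt(3)=72, J_tt(4)=-108.
Local minima occur where both diagonal entries positive: (1, 3). Count: 1.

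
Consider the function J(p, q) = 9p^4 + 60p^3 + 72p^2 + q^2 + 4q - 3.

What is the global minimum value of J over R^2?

-391

J(p,q) separates as A(p) + B(q) − 3, so its minimum is min A + min B − 3.
A'(p) = 36p(p + 1)(p + 4) vanishes at p ∈ {-4, -1, 0}; B'(q) = 2q + 4 vanishes at q ∈ {-2}.
Local minima of A (where A''>0): A(-4)=-384, A(0)=0. Local minima of B: B(-2)=-4.
So the global minimum of J is A(-4) + B(-2) − 3 = -384 − 4 − 3 = -391, attained at (-4, -2).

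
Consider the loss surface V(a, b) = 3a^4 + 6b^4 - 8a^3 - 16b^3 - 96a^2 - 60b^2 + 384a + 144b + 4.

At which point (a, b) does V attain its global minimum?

(-4, -2)

V(a,b) separates as P(a) + Q(b) + 4, so its minimum is min P + min Q + 4.
P'(a) = 12(a - 4)(a - 2)(a + 4) vanishes at a ∈ {-4, 2, 4}; Q'(b) = 24(b - 3)(b - 1)(b + 2) vanishes at b ∈ {-2, 1, 3}.
Local minima of P (where P''>0): P(-4)=-1792, P(4)=256. Local minima of Q: Q(-2)=-304, Q(3)=-54.
So the global minimum of V is P(-4) + Q(-2) + 4 = -1792 − 304 + 4 = -2092, attained at (-4, -2).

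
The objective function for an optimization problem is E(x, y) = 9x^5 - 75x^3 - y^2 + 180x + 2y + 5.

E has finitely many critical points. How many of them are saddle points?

2

E separates as a function of x plus a function of y, so ∇E=0 decouples.
∂E/∂x = 45(x - 2)(x - 1)(x + 1)(x + 2) = 0 at x ∈ {-2, -1, 1, 2}; ∂E/∂y = -2(y - 1) = 0 at y ∈ {1}.
The Hessian is diagonal: diag(E_xx, E_yy). Second derivatives: E_xx(-2)=-540, E_xx(-1)=270, E_xx(1)=-270, E_xx(2)=540; E_yy(1)=-2.
Saddle points occur where the two diagonal entries have opposite signs: (-1, 1), (2, 1). Count: 2.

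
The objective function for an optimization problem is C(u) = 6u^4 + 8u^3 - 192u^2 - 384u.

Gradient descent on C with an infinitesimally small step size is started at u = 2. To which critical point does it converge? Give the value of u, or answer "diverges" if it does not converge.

4

C'(u) = 24(u - 4)(u + 1)(u + 4), so C'(2) = -864.
Gradient descent moves in the -C' direction, i.e. u is increasing.
The nearest critical point in that direction is u = 4, where C'' = 960 > 0 (a local minimum). The iterate converges there.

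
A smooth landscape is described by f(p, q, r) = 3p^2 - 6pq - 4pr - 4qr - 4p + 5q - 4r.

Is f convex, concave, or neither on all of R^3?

neither

f is quadratic, so its Hessian is the constant matrix H = [[6, -6, -4], [-6, 0, -4], [-4, -4, 0]].
Leading principal minors: 6, -36, -288.
Neither pattern holds ⇒ H is indefinite ⇒ neither convex nor concave.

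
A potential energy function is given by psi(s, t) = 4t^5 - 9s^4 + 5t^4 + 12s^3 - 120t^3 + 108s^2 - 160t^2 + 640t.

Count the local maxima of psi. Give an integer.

psi separates as a function of s plus a function of t, so ∇psi=0 decouples.
∂psi/∂s = -36s(s - 3)(s + 2) = 0 at s ∈ {-2, 0, 3}; ∂psi/∂t = 20(t - 4)(t - 1)(t + 2)(t + 4) = 0 at t ∈ {-4, -2, 1, 4}.
The Hessian is diagonal: diag(psi_ss, psi_tt). Second derivatives: psi_ss(-2)=-360, psi_ss(0)=216, psi_ss(3)=-540; psi_tt(-4)=-1600, psi_tt(-2)=720, psi_tt(1)=-900, psi_tt(4)=2880.
Local maxima occur where both diagonal entries negative: (-2, -4), (-2, 1), (3, -4), (3, 1). Count: 4.

4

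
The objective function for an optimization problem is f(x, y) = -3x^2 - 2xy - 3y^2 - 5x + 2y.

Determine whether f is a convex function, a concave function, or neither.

concave

f is quadratic, so its Hessian is the constant matrix H = [[-6, -2], [-2, -6]].
det(H) = 32, tr(H) = -12.
det(H) > 0 and tr(H) < 0, so H is negative definite everywhere: concave.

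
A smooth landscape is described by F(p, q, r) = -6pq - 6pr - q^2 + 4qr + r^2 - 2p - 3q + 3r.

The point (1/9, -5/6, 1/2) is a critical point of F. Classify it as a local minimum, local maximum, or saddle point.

saddle point

The Hessian is constant: H = [[0, -6, -6], [-6, -2, 4], [-6, 4, 2]].
Leading principal minors: Δ₁ = 0, Δ₂ = -36, Δ₃ = 288.
The minors fit neither the all-positive nor the alternating-sign pattern, so H is indefinite: a saddle point.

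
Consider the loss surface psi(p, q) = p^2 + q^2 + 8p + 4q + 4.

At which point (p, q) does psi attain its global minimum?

psi(p,q) separates as A(p) + B(q) + 4, so its minimum is min A + min B + 4.
A'(p) = 2p + 8 vanishes at p ∈ {-4}; B'(q) = 2q + 4 vanishes at q ∈ {-2}.
Local minima of A (where A''>0): A(-4)=-16. Local minima of B: B(-2)=-4.
So the global minimum of psi is A(-4) + B(-2) + 4 = -16 − 4 + 4 = -16, attained at (-4, -2).

(-4, -2)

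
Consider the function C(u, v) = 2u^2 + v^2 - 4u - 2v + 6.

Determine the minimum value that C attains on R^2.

C(u,v) separates as P(u) + Q(v) + 6, so its minimum is min P + min Q + 6.
P'(u) = 4u - 4 vanishes at u ∈ {1}; Q'(v) = 2v - 2 vanishes at v ∈ {1}.
Local minima of P (where P''>0): P(1)=-2. Local minima of Q: Q(1)=-1.
So the global minimum of C is P(1) + Q(1) + 6 = -2 − 1 + 6 = 3, attained at (1, 1).

3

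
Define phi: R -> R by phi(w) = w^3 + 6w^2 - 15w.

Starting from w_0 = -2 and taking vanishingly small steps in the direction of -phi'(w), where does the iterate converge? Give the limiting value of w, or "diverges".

1

phi'(w) = 3(w - 1)(w + 5), so phi'(-2) = -27.
Gradient descent moves in the -phi' direction, i.e. w is increasing.
The nearest critical point in that direction is w = 1, where phi'' = 18 > 0 (a local minimum). The iterate converges there.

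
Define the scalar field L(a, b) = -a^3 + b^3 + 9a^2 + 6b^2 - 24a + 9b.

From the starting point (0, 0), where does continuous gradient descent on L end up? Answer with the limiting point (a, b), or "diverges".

L is separable, so gradient descent decouples: a follows -∂L/∂a, b follows -∂L/∂b.
∂L/∂a = -3(a - 4)(a - 2); at a=0 this is -24, so a increases.
∂L/∂b = 3(b + 1)(b + 3); at b=0 this is 9, so b decreases.
a converges to its nearest critical value 2 (a local min of the a-part); b converges to -1. The iterate converges to (2, -1).

(2, -1)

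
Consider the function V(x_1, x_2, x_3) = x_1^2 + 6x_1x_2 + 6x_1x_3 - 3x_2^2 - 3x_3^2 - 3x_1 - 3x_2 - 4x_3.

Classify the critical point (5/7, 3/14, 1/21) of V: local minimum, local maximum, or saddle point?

The Hessian is constant: H = [[2, 6, 6], [6, -6, 0], [6, 0, -6]].
Leading principal minors: Δ₁ = 2, Δ₂ = -48, Δ₃ = 504.
The minors fit neither the all-positive nor the alternating-sign pattern, so H is indefinite: a saddle point.

saddle point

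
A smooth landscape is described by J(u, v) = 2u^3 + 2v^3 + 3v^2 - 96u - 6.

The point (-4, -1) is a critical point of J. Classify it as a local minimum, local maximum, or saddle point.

The mixed partial ∂²J/∂u∂v is 0, so the Hessian at any point is diag(J_uu, J_vv) = diag(12u, 6(2v + 1)).
At (-4, -1): H = diag(-48, -6).
Both eigenvalues are negative, so H is negative definite: a local maximum.

local maximum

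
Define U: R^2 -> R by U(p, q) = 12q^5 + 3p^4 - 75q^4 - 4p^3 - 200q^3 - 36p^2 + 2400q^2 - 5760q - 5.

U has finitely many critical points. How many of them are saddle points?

6

U separates as a function of p plus a function of q, so ∇U=0 decouples.
∂U/∂p = 12p(p - 3)(p + 2) = 0 at p ∈ {-2, 0, 3}; ∂U/∂q = 60(q - 4)(q - 3)(q - 2)(q + 4) = 0 at q ∈ {-4, 2, 3, 4}.
The Hessian is diagonal: diag(U_pp, U_qq). Second derivatives: U_pp(-2)=120, U_pp(0)=-72, U_pp(3)=180; U_qq(-4)=-20160, U_qq(2)=720, U_qq(3)=-420, U_qq(4)=960.
Saddle points occur where the two diagonal entries have opposite signs: (-2, -4), (-2, 3), (0, 2), (0, 4), (3, -4), (3, 3). Count: 6.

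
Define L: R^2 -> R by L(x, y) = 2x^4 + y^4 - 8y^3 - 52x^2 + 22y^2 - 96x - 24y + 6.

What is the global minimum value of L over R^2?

L(x,y) separates as P(x) + Q(y) + 6, so its minimum is min P + min Q + 6.
P'(x) = 8(x - 4)(x + 1)(x + 3) vanishes at x ∈ {-3, -1, 4}; Q'(y) = 4(y - 3)(y - 2)(y - 1) vanishes at y ∈ {1, 2, 3}.
Local minima of P (where P''>0): P(-3)=-18, P(4)=-704. Local minima of Q: Q(1)=-9, Q(3)=-9.
So the global minimum of L is P(4) + Q(1) + 6 = -704 − 9 + 6 = -707, attained at (4, 1).

-707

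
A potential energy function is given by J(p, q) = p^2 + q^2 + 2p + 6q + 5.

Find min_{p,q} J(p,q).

-5

J(p,q) separates as A(p) + B(q) + 5, so its minimum is min A + min B + 5.
A'(p) = 2p + 2 vanishes at p ∈ {-1}; B'(q) = 2q + 6 vanishes at q ∈ {-3}.
Local minima of A (where A''>0): A(-1)=-1. Local minima of B: B(-3)=-9.
So the global minimum of J is A(-1) + B(-3) + 5 = -1 − 9 + 5 = -5, attained at (-1, -3).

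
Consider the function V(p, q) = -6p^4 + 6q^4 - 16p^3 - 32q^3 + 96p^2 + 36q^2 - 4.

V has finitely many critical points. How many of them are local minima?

V separates as a function of p plus a function of q, so ∇V=0 decouples.
∂V/∂p = -24p(p - 2)(p + 4) = 0 at p ∈ {-4, 0, 2}; ∂V/∂q = 24q(q - 3)(q - 1) = 0 at q ∈ {0, 1, 3}.
The Hessian is diagonal: diag(V_pp, V_qq). Second derivatives: V_pp(-4)=-576, V_pp(0)=192, V_pp(2)=-288; V_qq(0)=72, V_qq(1)=-48, V_qq(3)=144.
Local minima occur where both diagonal entries positive: (0, 0), (0, 3). Count: 2.

2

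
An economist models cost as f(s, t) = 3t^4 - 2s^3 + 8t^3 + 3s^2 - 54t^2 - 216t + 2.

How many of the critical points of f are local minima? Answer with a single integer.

2

f separates as a function of s plus a function of t, so ∇f=0 decouples.
∂f/∂s = -6s(s - 1) = 0 at s ∈ {0, 1}; ∂f/∂t = 12(t - 3)(t + 2)(t + 3) = 0 at t ∈ {-3, -2, 3}.
The Hessian is diagonal: diag(f_ss, f_tt). Second derivatives: f_ss(0)=6, f_ss(1)=-6; f_tt(-3)=72, f_tt(-2)=-60, f_tt(3)=360.
Local minima occur where both diagonal entries positive: (0, -3), (0, 3). Count: 2.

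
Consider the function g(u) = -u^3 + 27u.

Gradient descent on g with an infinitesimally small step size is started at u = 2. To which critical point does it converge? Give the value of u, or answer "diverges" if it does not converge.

g'(u) = -3(u - 3)(u + 3), so g'(2) = 15.
Gradient descent moves in the -g' direction, i.e. u is decreasing.
The nearest critical point in that direction is u = -3, where g'' = 18 > 0 (a local minimum). The iterate converges there.

-3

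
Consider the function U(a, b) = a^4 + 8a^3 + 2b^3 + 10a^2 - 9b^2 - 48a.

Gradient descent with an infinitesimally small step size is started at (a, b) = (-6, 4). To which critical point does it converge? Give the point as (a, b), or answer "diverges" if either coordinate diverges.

U is separable, so gradient descent decouples: a follows -∂U/∂a, b follows -∂U/∂b.
∂U/∂a = 4(a - 1)(a + 3)(a + 4); at a=-6 this is -168, so a increases.
∂U/∂b = 6b(b - 3); at b=4 this is 24, so b decreases.
a converges to its nearest critical value -4 (a local min of the a-part); b converges to 3. The iterate converges to (-4, 3).

(-4, 3)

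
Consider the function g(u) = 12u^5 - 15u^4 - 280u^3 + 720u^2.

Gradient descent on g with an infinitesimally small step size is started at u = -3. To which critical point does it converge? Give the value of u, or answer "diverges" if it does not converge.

0

g'(u) = 60u(u - 3)(u - 2)(u + 4), so g'(-3) = -5400.
Gradient descent moves in the -g' direction, i.e. u is increasing.
The nearest critical point in that direction is u = 0, where g'' = 1440 > 0 (a local minimum). The iterate converges there.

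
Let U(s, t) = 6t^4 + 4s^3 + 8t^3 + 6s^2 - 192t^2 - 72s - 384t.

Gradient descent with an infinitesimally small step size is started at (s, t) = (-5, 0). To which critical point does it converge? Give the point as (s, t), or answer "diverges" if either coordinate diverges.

U is separable, so gradient descent decouples: s follows -∂U/∂s, t follows -∂U/∂t.
∂U/∂s = 12(s - 2)(s + 3); at s=-5 this is 168, so s decreases.
∂U/∂t = 24(t - 4)(t + 1)(t + 4); at t=0 this is -384, so t increases.
The s-coordinate has no critical point in that direction and runs off to infinity.

diverges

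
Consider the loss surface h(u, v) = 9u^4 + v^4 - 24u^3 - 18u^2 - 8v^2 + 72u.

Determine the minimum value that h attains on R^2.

h(u,v) separates as P(u) + Q(v), so its minimum is min P + min Q.
P'(u) = 36(u - 2)(u - 1)(u + 1) vanishes at u ∈ {-1, 1, 2}; Q'(v) = 4v(v - 2)(v + 2) vanishes at v ∈ {-2, 0, 2}.
Local minima of P (where P''>0): P(-1)=-57, P(2)=24. Local minima of Q: Q(-2)=-16, Q(2)=-16.
So the global minimum of h is P(-1) + Q(-2) = -57 − 16 = -73, attained at (-1, -2).

-73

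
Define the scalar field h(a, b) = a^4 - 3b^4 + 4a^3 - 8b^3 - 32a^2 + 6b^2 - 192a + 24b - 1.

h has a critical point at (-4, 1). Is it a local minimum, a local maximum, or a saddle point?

saddle point

The mixed partial ∂²h/∂a∂b is 0, so the Hessian at any point is diag(h_aa, h_bb) = diag(4(3a^2 + 6a - 16), 12(-3b^2 - 4b + 1)).
At (-4, 1): H = diag(32, -72).
The eigenvalues have opposite signs, so H is indefinite: a saddle point.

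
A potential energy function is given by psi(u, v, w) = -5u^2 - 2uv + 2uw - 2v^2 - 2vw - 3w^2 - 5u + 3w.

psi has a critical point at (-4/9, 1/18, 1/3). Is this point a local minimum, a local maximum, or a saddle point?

The Hessian is constant: H = [[-10, -2, 2], [-2, -4, -2], [2, -2, -6]].
Leading principal minors: Δ₁ = -10, Δ₂ = 36, Δ₃ = -144.
The minors alternate sign starting negative (−, +, −), so H is negative definite: a local maximum.

local maximum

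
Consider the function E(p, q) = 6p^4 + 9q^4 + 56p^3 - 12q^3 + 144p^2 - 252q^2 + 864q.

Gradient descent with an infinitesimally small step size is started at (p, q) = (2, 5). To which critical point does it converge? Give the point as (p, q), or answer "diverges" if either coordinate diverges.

(0, 3)

E is separable, so gradient descent decouples: p follows -∂E/∂p, q follows -∂E/∂q.
∂E/∂p = 24p(p + 3)(p + 4); at p=2 this is 1440, so p decreases.
∂E/∂q = 36(q - 3)(q - 2)(q + 4); at q=5 this is 1944, so q decreases.
p converges to its nearest critical value 0 (a local min of the p-part); q converges to 3. The iterate converges to (0, 3).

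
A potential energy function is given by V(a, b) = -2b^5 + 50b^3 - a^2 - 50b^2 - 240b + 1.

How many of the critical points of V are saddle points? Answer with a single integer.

V separates as a function of a plus a function of b, so ∇V=0 decouples.
∂V/∂a = -2a = 0 at a ∈ {0}; ∂V/∂b = -10(b - 3)(b - 2)(b + 1)(b + 4) = 0 at b ∈ {-4, -1, 2, 3}.
The Hessian is diagonal: diag(V_aa, V_bb). Second derivatives: V_aa(0)=-2; V_bb(-4)=1260, V_bb(-1)=-360, V_bb(2)=180, V_bb(3)=-280.
Saddle points occur where the two diagonal entries have opposite signs: (0, -4), (0, 2). Count: 2.

2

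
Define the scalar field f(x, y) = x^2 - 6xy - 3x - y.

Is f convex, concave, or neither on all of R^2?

f is quadratic, so its Hessian is the constant matrix H = [[2, -6], [-6, 0]].
det(H) = -36, tr(H) = 2.
det(H) < 0, so H is indefinite: neither convex nor concave.

neither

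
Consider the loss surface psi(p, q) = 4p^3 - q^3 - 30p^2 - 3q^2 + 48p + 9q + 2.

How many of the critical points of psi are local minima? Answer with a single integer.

psi separates as a function of p plus a function of q, so ∇psi=0 decouples.
∂psi/∂p = 12(p - 4)(p - 1) = 0 at p ∈ {1, 4}; ∂psi/∂q = -3(q - 1)(q + 3) = 0 at q ∈ {-3, 1}.
The Hessian is diagonal: diag(psi_pp, psi_qq). Second derivatives: psi_pp(1)=-36, psi_pp(4)=36; psi_qq(-3)=12, psi_qq(1)=-12.
Local minima occur where both diagonal entries positive: (4, -3). Count: 1.

1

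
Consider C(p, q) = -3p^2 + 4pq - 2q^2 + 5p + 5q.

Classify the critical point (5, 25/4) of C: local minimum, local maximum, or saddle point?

local maximum

The Hessian of C is constant: H = [[-6, 4], [4, -4]].
det(H) = (-6)·(-4) − 4² = 8.
det(H) > 0 and tr(H) = -10 < 0, so H is negative definite and the point is a local maximum.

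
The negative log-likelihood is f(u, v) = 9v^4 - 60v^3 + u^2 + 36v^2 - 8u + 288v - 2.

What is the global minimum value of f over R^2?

f(u,v) separates as P(u) + Q(v) − 2, so its minimum is min P + min Q − 2.
P'(u) = 2u - 8 vanishes at u ∈ {4}; Q'(v) = 36(v - 4)(v - 2)(v + 1) vanishes at v ∈ {-1, 2, 4}.
Local minima of P (where P''>0): P(4)=-16. Local minima of Q: Q(-1)=-183, Q(4)=192.
So the global minimum of f is P(4) + Q(-1) − 2 = -16 − 183 − 2 = -201, attained at (4, -1).

-201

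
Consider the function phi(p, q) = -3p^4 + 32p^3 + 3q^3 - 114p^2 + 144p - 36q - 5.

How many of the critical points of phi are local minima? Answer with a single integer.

phi separates as a function of p plus a function of q, so ∇phi=0 decouples.
∂phi/∂p = -12(p - 4)(p - 3)(p - 1) = 0 at p ∈ {1, 3, 4}; ∂phi/∂q = 9(q - 2)(q + 2) = 0 at q ∈ {-2, 2}.
The Hessian is diagonal: diag(phi_pp, phi_qq). Second derivatives: phi_pp(1)=-72, phi_pp(3)=24, phi_pp(4)=-36; phi_qq(-2)=-36, phi_qq(2)=36.
Local minima occur where both diagonal entries positive: (3, 2). Count: 1.

1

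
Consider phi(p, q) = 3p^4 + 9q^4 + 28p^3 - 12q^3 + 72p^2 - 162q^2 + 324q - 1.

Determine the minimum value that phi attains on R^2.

phi(p,q) separates as A(p) + B(q) − 1, so its minimum is min A + min B − 1.
A'(p) = 12p(p + 3)(p + 4) vanishes at p ∈ {-4, -3, 0}; B'(q) = 36(q - 3)(q - 1)(q + 3) vanishes at q ∈ {-3, 1, 3}.
Local minima of A (where A''>0): A(-4)=128, A(0)=0. Local minima of B: B(-3)=-1377, B(3)=-81.
So the global minimum of phi is A(0) + B(-3) − 1 = 0 − 1377 − 1 = -1378, attained at (0, -3).

-1378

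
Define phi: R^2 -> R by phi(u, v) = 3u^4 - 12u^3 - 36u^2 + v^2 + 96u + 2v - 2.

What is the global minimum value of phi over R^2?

-195

phi(u,v) separates as P(u) + Q(v) − 2, so its minimum is min P + min Q − 2.
P'(u) = 12(u - 4)(u - 1)(u + 2) vanishes at u ∈ {-2, 1, 4}; Q'(v) = 2v + 2 vanishes at v ∈ {-1}.
Local minima of P (where P''>0): P(-2)=-192, P(4)=-192. Local minima of Q: Q(-1)=-1.
So the global minimum of phi is P(-2) + Q(-1) − 2 = -192 − 1 − 2 = -195, attained at (-2, -1).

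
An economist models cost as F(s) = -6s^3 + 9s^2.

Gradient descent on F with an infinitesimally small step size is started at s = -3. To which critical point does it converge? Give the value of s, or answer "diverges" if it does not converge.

0

F'(s) = -18s(s - 1), so F'(-3) = -216.
Gradient descent moves in the -F' direction, i.e. s is increasing.
The nearest critical point in that direction is s = 0, where F'' = 18 > 0 (a local minimum). The iterate converges there.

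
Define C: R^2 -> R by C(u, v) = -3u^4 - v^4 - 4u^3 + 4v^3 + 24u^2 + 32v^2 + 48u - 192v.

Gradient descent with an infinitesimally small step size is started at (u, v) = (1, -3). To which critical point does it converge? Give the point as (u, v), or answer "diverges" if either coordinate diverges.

C is separable, so gradient descent decouples: u follows -∂C/∂u, v follows -∂C/∂v.
∂C/∂u = -12(u - 2)(u + 1)(u + 2); at u=1 this is 72, so u decreases.
∂C/∂v = -4(v - 4)(v - 3)(v + 4); at v=-3 this is -168, so v increases.
u converges to its nearest critical value -1 (a local min of the u-part); v converges to 3. The iterate converges to (-1, 3).

(-1, 3)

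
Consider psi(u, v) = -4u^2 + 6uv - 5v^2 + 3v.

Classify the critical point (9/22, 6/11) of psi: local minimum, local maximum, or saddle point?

The Hessian of psi is constant: H = [[-8, 6], [6, -10]].
det(H) = (-8)·(-10) − 6² = 44.
det(H) > 0 and tr(H) = -18 < 0, so H is negative definite and the point is a local maximum.

local maximum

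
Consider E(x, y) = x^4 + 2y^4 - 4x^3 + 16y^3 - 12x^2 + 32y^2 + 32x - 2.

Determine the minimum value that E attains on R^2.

-66

E(x,y) separates as P(x) + Q(y) − 2, so its minimum is min P + min Q − 2.
P'(x) = 4(x - 4)(x - 1)(x + 2) vanishes at x ∈ {-2, 1, 4}; Q'(y) = 8y(y + 2)(y + 4) vanishes at y ∈ {-4, -2, 0}.
Local minima of P (where P''>0): P(-2)=-64, P(4)=-64. Local minima of Q: Q(-4)=0, Q(0)=0.
So the global minimum of E is P(-2) + Q(-4) − 2 = -64 + 0 − 2 = -66, attained at (-2, -4).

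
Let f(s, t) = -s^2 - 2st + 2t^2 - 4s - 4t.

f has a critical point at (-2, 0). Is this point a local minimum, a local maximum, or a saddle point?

saddle point

The Hessian of f is constant: H = [[-2, -2], [-2, 4]].
det(H) = (-2)·4 − (-2)² = -12.
Since det(H) < 0, H is indefinite and the critical point is a saddle point.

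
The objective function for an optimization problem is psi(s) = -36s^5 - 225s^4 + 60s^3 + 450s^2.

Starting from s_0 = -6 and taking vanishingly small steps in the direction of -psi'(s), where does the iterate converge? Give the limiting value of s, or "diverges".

psi'(s) = -180s(s - 1)(s + 1)(s + 5), so psi'(-6) = -37800.
Gradient descent moves in the -psi' direction, i.e. s is increasing.
The nearest critical point in that direction is s = -5, where psi'' = 21600 > 0 (a local minimum). The iterate converges there.

-5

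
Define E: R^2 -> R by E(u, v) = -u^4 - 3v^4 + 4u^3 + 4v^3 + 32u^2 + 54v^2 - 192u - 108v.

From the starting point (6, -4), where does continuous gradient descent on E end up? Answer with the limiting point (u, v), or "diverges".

E is separable, so gradient descent decouples: u follows -∂E/∂u, v follows -∂E/∂v.
∂E/∂u = -4(u - 4)(u - 3)(u + 4); at u=6 this is -240, so u increases.
∂E/∂v = -12(v - 3)(v - 1)(v + 3); at v=-4 this is 420, so v decreases.
The u-coordinate has no critical point in that direction and runs off to infinity.

diverges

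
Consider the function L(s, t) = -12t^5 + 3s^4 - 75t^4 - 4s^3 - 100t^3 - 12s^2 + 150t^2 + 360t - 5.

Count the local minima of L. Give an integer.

L separates as a function of s plus a function of t, so ∇L=0 decouples.
∂L/∂s = 12s(s - 2)(s + 1) = 0 at s ∈ {-1, 0, 2}; ∂L/∂t = -60(t - 1)(t + 1)(t + 2)(t + 3) = 0 at t ∈ {-3, -2, -1, 1}.
The Hessian is diagonal: diag(L_ss, L_tt). Second derivatives: L_ss(-1)=36, L_ss(0)=-24, L_ss(2)=72; L_tt(-3)=480, L_tt(-2)=-180, L_tt(-1)=240, L_tt(1)=-1440.
Local minima occur where both diagonal entries positive: (-1, -3), (-1, -1), (2, -3), (2, -1). Count: 4.

4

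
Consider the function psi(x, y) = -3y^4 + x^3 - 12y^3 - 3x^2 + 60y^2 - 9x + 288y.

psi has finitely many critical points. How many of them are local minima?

1

psi separates as a function of x plus a function of y, so ∇psi=0 decouples.
∂psi/∂x = 3(x - 3)(x + 1) = 0 at x ∈ {-1, 3}; ∂psi/∂y = -12(y - 3)(y + 2)(y + 4) = 0 at y ∈ {-4, -2, 3}.
The Hessian is diagonal: diag(psi_xx, psi_yy). Second derivatives: psi_xx(-1)=-12, psi_xx(3)=12; psi_yy(-4)=-168, psi_yy(-2)=120, psi_yy(3)=-420.
Local minima occur where both diagonal entries positive: (3, -2). Count: 1.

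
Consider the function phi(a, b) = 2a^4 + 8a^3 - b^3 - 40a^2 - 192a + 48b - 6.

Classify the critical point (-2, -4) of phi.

saddle point

The mixed partial ∂²phi/∂a∂b is 0, so the Hessian at any point is diag(phi_aa, phi_bb) = diag(8(3a^2 + 6a - 10), -6b).
At (-2, -4): H = diag(-80, 24).
The eigenvalues have opposite signs, so H is indefinite: a saddle point.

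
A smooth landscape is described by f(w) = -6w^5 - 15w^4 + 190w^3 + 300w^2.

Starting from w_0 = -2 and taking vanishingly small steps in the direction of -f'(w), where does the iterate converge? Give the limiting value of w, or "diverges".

f'(w) = -30w(w - 4)(w + 1)(w + 5), so f'(-2) = 1080.
Gradient descent moves in the -f' direction, i.e. w is decreasing.
The nearest critical point in that direction is w = -5, where f'' = 5400 > 0 (a local minimum). The iterate converges there.

-5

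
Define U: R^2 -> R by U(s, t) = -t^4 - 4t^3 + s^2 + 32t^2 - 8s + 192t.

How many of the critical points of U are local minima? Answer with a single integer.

U separates as a function of s plus a function of t, so ∇U=0 decouples.
∂U/∂s = 2(s - 4) = 0 at s ∈ {4}; ∂U/∂t = -4(t - 4)(t + 3)(t + 4) = 0 at t ∈ {-4, -3, 4}.
The Hessian is diagonal: diag(U_ss, U_tt). Second derivatives: U_ss(4)=2; U_tt(-4)=-32, U_tt(-3)=28, U_tt(4)=-224.
Local minima occur where both diagonal entries positive: (4, -3). Count: 1.

1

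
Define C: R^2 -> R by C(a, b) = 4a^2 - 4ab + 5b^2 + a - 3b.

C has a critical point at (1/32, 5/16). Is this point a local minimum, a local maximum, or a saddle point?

local minimum

The Hessian of C is constant: H = [[8, -4], [-4, 10]].
det(H) = 8·10 − (-4)² = 64.
det(H) > 0 and tr(H) = 18 > 0, so H is positive definite and the point is a local minimum.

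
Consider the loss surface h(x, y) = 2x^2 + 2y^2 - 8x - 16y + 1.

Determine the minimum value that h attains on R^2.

h(x,y) separates as P(x) + Q(y) + 1, so its minimum is min P + min Q + 1.
P'(x) = 4x - 8 vanishes at x ∈ {2}; Q'(y) = 4y - 16 vanishes at y ∈ {4}.
Local minima of P (where P''>0): P(2)=-8. Local minima of Q: Q(4)=-32.
So the global minimum of h is P(2) + Q(4) + 1 = -8 − 32 + 1 = -39, attained at (2, 4).

-39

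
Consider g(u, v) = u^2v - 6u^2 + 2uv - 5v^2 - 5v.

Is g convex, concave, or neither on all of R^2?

neither

The term u^2v is cubic, so the Hessian is not constant.
∂²g/∂u² = 2v - 12, which takes both signs as v varies (negative for sufficiently negative v). A diagonal entry of the Hessian changing sign means the Hessian is neither positive- nor negative-semidefinite on all of R^2.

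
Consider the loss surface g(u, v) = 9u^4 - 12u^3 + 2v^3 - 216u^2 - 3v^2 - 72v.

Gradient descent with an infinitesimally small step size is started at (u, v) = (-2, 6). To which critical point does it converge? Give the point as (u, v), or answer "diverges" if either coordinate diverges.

(-3, 4)

g is separable, so gradient descent decouples: u follows -∂g/∂u, v follows -∂g/∂v.
∂g/∂u = 36u(u - 4)(u + 3); at u=-2 this is 432, so u decreases.
∂g/∂v = 6(v - 4)(v + 3); at v=6 this is 108, so v decreases.
u converges to its nearest critical value -3 (a local min of the u-part); v converges to 4. The iterate converges to (-3, 4).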